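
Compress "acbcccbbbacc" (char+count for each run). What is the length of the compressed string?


Input: acbcccbbbacc
Runs:
  'a' x 1 => "a1"
  'c' x 1 => "c1"
  'b' x 1 => "b1"
  'c' x 3 => "c3"
  'b' x 3 => "b3"
  'a' x 1 => "a1"
  'c' x 2 => "c2"
Compressed: "a1c1b1c3b3a1c2"
Compressed length: 14

14


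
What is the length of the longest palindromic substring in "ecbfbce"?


Input: "ecbfbce"
Checking substrings for palindromes:
  [0:7] "ecbfbce" (len 7) => palindrome
  [1:6] "cbfbc" (len 5) => palindrome
  [2:5] "bfb" (len 3) => palindrome
Longest palindromic substring: "ecbfbce" with length 7

7


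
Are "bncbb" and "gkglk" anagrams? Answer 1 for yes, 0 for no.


Strings: "bncbb", "gkglk"
Sorted first:  bbbcn
Sorted second: ggkkl
Differ at position 0: 'b' vs 'g' => not anagrams

0


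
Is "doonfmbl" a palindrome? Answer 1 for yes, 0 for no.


Input: doonfmbl
Reversed: lbmfnood
  Compare pos 0 ('d') with pos 7 ('l'): MISMATCH
  Compare pos 1 ('o') with pos 6 ('b'): MISMATCH
  Compare pos 2 ('o') with pos 5 ('m'): MISMATCH
  Compare pos 3 ('n') with pos 4 ('f'): MISMATCH
Result: not a palindrome

0


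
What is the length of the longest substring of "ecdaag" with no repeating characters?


Input: "ecdaag"
Sliding window (track last position of each char):
  Position 0 ('e'): window [0,0] length 1 -- new best
  Position 1 ('c'): window [0,1] length 2 -- new best
  Position 2 ('d'): window [0,2] length 3 -- new best
  Position 3 ('a'): window [0,3] length 4 -- new best
  Position 4 ('a'): repeat (last at 3), move window start to 4
  Position 4 ('a'): window [4,4] length 1
  Position 5 ('g'): window [4,5] length 2
Longest substring with no repeats: "ecda" with length 4

4


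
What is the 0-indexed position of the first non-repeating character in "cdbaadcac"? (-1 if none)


Input: cdbaadcac
Character frequencies:
  'a': 3
  'b': 1
  'c': 3
  'd': 2
Scanning left to right for freq == 1:
  Position 0 ('c'): freq=3, skip
  Position 1 ('d'): freq=2, skip
  Position 2 ('b'): unique! => answer = 2

2


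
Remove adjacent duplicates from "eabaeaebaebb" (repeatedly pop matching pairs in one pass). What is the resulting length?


Input: eabaeaebaebb
Stack-based adjacent duplicate removal:
  Read 'e': push. Stack: e
  Read 'a': push. Stack: ea
  Read 'b': push. Stack: eab
  Read 'a': push. Stack: eaba
  Read 'e': push. Stack: eabae
  Read 'a': push. Stack: eabaea
  Read 'e': push. Stack: eabaeae
  Read 'b': push. Stack: eabaeaeb
  Read 'a': push. Stack: eabaeaeba
  Read 'e': push. Stack: eabaeaebae
  Read 'b': push. Stack: eabaeaebaeb
  Read 'b': matches stack top 'b' => pop. Stack: eabaeaebae
Final stack: "eabaeaebae" (length 10)

10


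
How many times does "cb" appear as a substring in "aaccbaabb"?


Searching for "cb" in "aaccbaabb"
Scanning each position:
  Position 0: "aa" => no
  Position 1: "ac" => no
  Position 2: "cc" => no
  Position 3: "cb" => MATCH
  Position 4: "ba" => no
  Position 5: "aa" => no
  Position 6: "ab" => no
  Position 7: "bb" => no
Total occurrences: 1

1


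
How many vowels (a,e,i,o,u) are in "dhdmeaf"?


Input: dhdmeaf
Checking each character:
  'd' at position 0: consonant
  'h' at position 1: consonant
  'd' at position 2: consonant
  'm' at position 3: consonant
  'e' at position 4: vowel (running total: 1)
  'a' at position 5: vowel (running total: 2)
  'f' at position 6: consonant
Total vowels: 2

2


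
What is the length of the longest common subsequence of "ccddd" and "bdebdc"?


LCS of "ccddd" and "bdebdc"
DP table:
           b    d    e    b    d    c
      0    0    0    0    0    0    0
  c   0    0    0    0    0    0    1
  c   0    0    0    0    0    0    1
  d   0    0    1    1    1    1    1
  d   0    0    1    1    1    2    2
  d   0    0    1    1    1    2    2
LCS length = dp[5][6] = 2

2


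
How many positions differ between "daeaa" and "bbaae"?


Comparing "daeaa" and "bbaae" position by position:
  Position 0: 'd' vs 'b' => DIFFER
  Position 1: 'a' vs 'b' => DIFFER
  Position 2: 'e' vs 'a' => DIFFER
  Position 3: 'a' vs 'a' => same
  Position 4: 'a' vs 'e' => DIFFER
Positions that differ: 4

4


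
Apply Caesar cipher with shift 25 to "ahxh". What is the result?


Caesar cipher: shift "ahxh" by 25
  'a' (pos 0) + 25 = pos 25 = 'z'
  'h' (pos 7) + 25 = pos 6 = 'g'
  'x' (pos 23) + 25 = pos 22 = 'w'
  'h' (pos 7) + 25 = pos 6 = 'g'
Result: zgwg

zgwg


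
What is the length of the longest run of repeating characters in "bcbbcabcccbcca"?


Input: "bcbbcabcccbcca"
Scanning for longest run:
  Position 1 ('c'): new char, reset run to 1
  Position 2 ('b'): new char, reset run to 1
  Position 3 ('b'): continues run of 'b', length=2
  Position 4 ('c'): new char, reset run to 1
  Position 5 ('a'): new char, reset run to 1
  Position 6 ('b'): new char, reset run to 1
  Position 7 ('c'): new char, reset run to 1
  Position 8 ('c'): continues run of 'c', length=2
  Position 9 ('c'): continues run of 'c', length=3
  Position 10 ('b'): new char, reset run to 1
  Position 11 ('c'): new char, reset run to 1
  Position 12 ('c'): continues run of 'c', length=2
  Position 13 ('a'): new char, reset run to 1
Longest run: 'c' with length 3

3


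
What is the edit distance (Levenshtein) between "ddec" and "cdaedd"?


Computing edit distance: "ddec" -> "cdaedd"
DP table:
           c    d    a    e    d    d
      0    1    2    3    4    5    6
  d   1    1    1    2    3    4    5
  d   2    2    1    2    3    3    4
  e   3    3    2    2    2    3    4
  c   4    3    3    3    3    3    4
Edit distance = dp[4][6] = 4

4


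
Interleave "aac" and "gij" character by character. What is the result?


Interleaving "aac" and "gij":
  Position 0: 'a' from first, 'g' from second => "ag"
  Position 1: 'a' from first, 'i' from second => "ai"
  Position 2: 'c' from first, 'j' from second => "cj"
Result: agaicj

agaicj


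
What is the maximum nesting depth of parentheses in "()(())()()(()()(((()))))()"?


Input: "()(())()()(()()(((()))))()"
Tracking depth:
  Position 0 '(': depth becomes 1
  Position 1 ')': depth becomes 0
  Position 2 '(': depth becomes 1
  Position 3 '(': depth becomes 2
  Position 4 ')': depth becomes 1
  Position 5 ')': depth becomes 0
  Position 6 '(': depth becomes 1
  Position 7 ')': depth becomes 0
  Position 8 '(': depth becomes 1
  Position 9 ')': depth becomes 0
  Position 10 '(': depth becomes 1
  Position 11 '(': depth becomes 2
  Position 12 ')': depth becomes 1
  Position 13 '(': depth becomes 2
  Position 14 ')': depth becomes 1
  Position 15 '(': depth becomes 2
  Position 16 '(': depth becomes 3
  Position 17 '(': depth becomes 4
  Position 18 '(': depth becomes 5
  Position 19 ')': depth becomes 4
  Position 20 ')': depth becomes 3
  Position 21 ')': depth becomes 2
  Position 22 ')': depth becomes 1
  Position 23 ')': depth becomes 0
  Position 24 '(': depth becomes 1
  Position 25 ')': depth becomes 0
Maximum depth reached: 5

5


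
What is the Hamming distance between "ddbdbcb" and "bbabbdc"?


Comparing "ddbdbcb" and "bbabbdc" position by position:
  Position 0: 'd' vs 'b' => differ
  Position 1: 'd' vs 'b' => differ
  Position 2: 'b' vs 'a' => differ
  Position 3: 'd' vs 'b' => differ
  Position 4: 'b' vs 'b' => same
  Position 5: 'c' vs 'd' => differ
  Position 6: 'b' vs 'c' => differ
Total differences (Hamming distance): 6

6


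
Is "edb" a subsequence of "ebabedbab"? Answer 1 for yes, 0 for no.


Check if "edb" is a subsequence of "ebabedbab"
Greedy scan:
  Position 0 ('e'): matches sub[0] = 'e'
  Position 1 ('b'): no match needed
  Position 2 ('a'): no match needed
  Position 3 ('b'): no match needed
  Position 4 ('e'): no match needed
  Position 5 ('d'): matches sub[1] = 'd'
  Position 6 ('b'): matches sub[2] = 'b'
  Position 7 ('a'): no match needed
  Position 8 ('b'): no match needed
All 3 characters matched => is a subsequence

1


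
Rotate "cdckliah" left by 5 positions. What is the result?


Input: "cdckliah", rotate left by 5
First 5 characters: "cdckl"
Remaining characters: "iah"
Concatenate remaining + first: "iah" + "cdckl" = "iahcdckl"

iahcdckl


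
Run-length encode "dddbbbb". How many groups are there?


Input: dddbbbb
Scanning for consecutive runs:
  Group 1: 'd' x 3 (positions 0-2)
  Group 2: 'b' x 4 (positions 3-6)
Total groups: 2

2


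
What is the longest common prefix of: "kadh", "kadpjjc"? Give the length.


Words: kadh, kadpjjc
  Position 0: all 'k' => match
  Position 1: all 'a' => match
  Position 2: all 'd' => match
  Position 3: ('h', 'p') => mismatch, stop
LCP = "kad" (length 3)

3


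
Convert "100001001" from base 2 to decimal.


Input: "100001001" in base 2
Positional expansion:
  Digit '1' (value 1) x 2^8 = 256
  Digit '0' (value 0) x 2^7 = 0
  Digit '0' (value 0) x 2^6 = 0
  Digit '0' (value 0) x 2^5 = 0
  Digit '0' (value 0) x 2^4 = 0
  Digit '1' (value 1) x 2^3 = 8
  Digit '0' (value 0) x 2^2 = 0
  Digit '0' (value 0) x 2^1 = 0
  Digit '1' (value 1) x 2^0 = 1
Sum = 265

265


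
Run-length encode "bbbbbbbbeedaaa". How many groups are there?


Input: bbbbbbbbeedaaa
Scanning for consecutive runs:
  Group 1: 'b' x 8 (positions 0-7)
  Group 2: 'e' x 2 (positions 8-9)
  Group 3: 'd' x 1 (positions 10-10)
  Group 4: 'a' x 3 (positions 11-13)
Total groups: 4

4


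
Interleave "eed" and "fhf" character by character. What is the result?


Interleaving "eed" and "fhf":
  Position 0: 'e' from first, 'f' from second => "ef"
  Position 1: 'e' from first, 'h' from second => "eh"
  Position 2: 'd' from first, 'f' from second => "df"
Result: efehdf

efehdf


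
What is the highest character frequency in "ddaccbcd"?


Input: ddaccbcd
Character counts:
  'a': 1
  'b': 1
  'c': 3
  'd': 3
Maximum frequency: 3

3


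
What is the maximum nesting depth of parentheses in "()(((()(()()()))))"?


Input: "()(((()(()()()))))"
Tracking depth:
  Position 0 '(': depth becomes 1
  Position 1 ')': depth becomes 0
  Position 2 '(': depth becomes 1
  Position 3 '(': depth becomes 2
  Position 4 '(': depth becomes 3
  Position 5 '(': depth becomes 4
  Position 6 ')': depth becomes 3
  Position 7 '(': depth becomes 4
  Position 8 '(': depth becomes 5
  Position 9 ')': depth becomes 4
  Position 10 '(': depth becomes 5
  Position 11 ')': depth becomes 4
  Position 12 '(': depth becomes 5
  Position 13 ')': depth becomes 4
  Position 14 ')': depth becomes 3
  Position 15 ')': depth becomes 2
  Position 16 ')': depth becomes 1
  Position 17 ')': depth becomes 0
Maximum depth reached: 5

5


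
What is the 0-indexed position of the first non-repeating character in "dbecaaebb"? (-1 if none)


Input: dbecaaebb
Character frequencies:
  'a': 2
  'b': 3
  'c': 1
  'd': 1
  'e': 2
Scanning left to right for freq == 1:
  Position 0 ('d'): unique! => answer = 0

0


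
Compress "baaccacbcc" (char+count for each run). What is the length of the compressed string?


Input: baaccacbcc
Runs:
  'b' x 1 => "b1"
  'a' x 2 => "a2"
  'c' x 2 => "c2"
  'a' x 1 => "a1"
  'c' x 1 => "c1"
  'b' x 1 => "b1"
  'c' x 2 => "c2"
Compressed: "b1a2c2a1c1b1c2"
Compressed length: 14

14


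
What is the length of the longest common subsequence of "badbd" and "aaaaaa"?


LCS of "badbd" and "aaaaaa"
DP table:
           a    a    a    a    a    a
      0    0    0    0    0    0    0
  b   0    0    0    0    0    0    0
  a   0    1    1    1    1    1    1
  d   0    1    1    1    1    1    1
  b   0    1    1    1    1    1    1
  d   0    1    1    1    1    1    1
LCS length = dp[5][6] = 1

1


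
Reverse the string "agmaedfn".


Input: agmaedfn
Reading characters right to left:
  Position 7: 'n'
  Position 6: 'f'
  Position 5: 'd'
  Position 4: 'e'
  Position 3: 'a'
  Position 2: 'm'
  Position 1: 'g'
  Position 0: 'a'
Reversed: nfdeamga

nfdeamga


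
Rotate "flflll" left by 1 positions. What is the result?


Input: "flflll", rotate left by 1
First 1 characters: "f"
Remaining characters: "lflll"
Concatenate remaining + first: "lflll" + "f" = "lflllf"

lflllf


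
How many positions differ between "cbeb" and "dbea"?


Comparing "cbeb" and "dbea" position by position:
  Position 0: 'c' vs 'd' => DIFFER
  Position 1: 'b' vs 'b' => same
  Position 2: 'e' vs 'e' => same
  Position 3: 'b' vs 'a' => DIFFER
Positions that differ: 2

2


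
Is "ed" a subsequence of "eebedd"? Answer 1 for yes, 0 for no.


Check if "ed" is a subsequence of "eebedd"
Greedy scan:
  Position 0 ('e'): matches sub[0] = 'e'
  Position 1 ('e'): no match needed
  Position 2 ('b'): no match needed
  Position 3 ('e'): no match needed
  Position 4 ('d'): matches sub[1] = 'd'
  Position 5 ('d'): no match needed
All 2 characters matched => is a subsequence

1


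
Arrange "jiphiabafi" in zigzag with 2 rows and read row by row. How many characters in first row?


Zigzag "jiphiabafi" into 2 rows:
Placing characters:
  'j' => row 0
  'i' => row 1
  'p' => row 0
  'h' => row 1
  'i' => row 0
  'a' => row 1
  'b' => row 0
  'a' => row 1
  'f' => row 0
  'i' => row 1
Rows:
  Row 0: "jpibf"
  Row 1: "ihaai"
First row length: 5

5


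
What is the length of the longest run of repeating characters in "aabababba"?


Input: "aabababba"
Scanning for longest run:
  Position 1 ('a'): continues run of 'a', length=2
  Position 2 ('b'): new char, reset run to 1
  Position 3 ('a'): new char, reset run to 1
  Position 4 ('b'): new char, reset run to 1
  Position 5 ('a'): new char, reset run to 1
  Position 6 ('b'): new char, reset run to 1
  Position 7 ('b'): continues run of 'b', length=2
  Position 8 ('a'): new char, reset run to 1
Longest run: 'a' with length 2

2


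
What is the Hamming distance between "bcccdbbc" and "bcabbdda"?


Comparing "bcccdbbc" and "bcabbdda" position by position:
  Position 0: 'b' vs 'b' => same
  Position 1: 'c' vs 'c' => same
  Position 2: 'c' vs 'a' => differ
  Position 3: 'c' vs 'b' => differ
  Position 4: 'd' vs 'b' => differ
  Position 5: 'b' vs 'd' => differ
  Position 6: 'b' vs 'd' => differ
  Position 7: 'c' vs 'a' => differ
Total differences (Hamming distance): 6

6


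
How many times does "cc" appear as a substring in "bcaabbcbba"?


Searching for "cc" in "bcaabbcbba"
Scanning each position:
  Position 0: "bc" => no
  Position 1: "ca" => no
  Position 2: "aa" => no
  Position 3: "ab" => no
  Position 4: "bb" => no
  Position 5: "bc" => no
  Position 6: "cb" => no
  Position 7: "bb" => no
  Position 8: "ba" => no
Total occurrences: 0

0


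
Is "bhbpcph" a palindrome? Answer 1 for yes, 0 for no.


Input: bhbpcph
Reversed: hpcpbhb
  Compare pos 0 ('b') with pos 6 ('h'): MISMATCH
  Compare pos 1 ('h') with pos 5 ('p'): MISMATCH
  Compare pos 2 ('b') with pos 4 ('c'): MISMATCH
Result: not a palindrome

0


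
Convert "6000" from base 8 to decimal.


Input: "6000" in base 8
Positional expansion:
  Digit '6' (value 6) x 8^3 = 3072
  Digit '0' (value 0) x 8^2 = 0
  Digit '0' (value 0) x 8^1 = 0
  Digit '0' (value 0) x 8^0 = 0
Sum = 3072

3072


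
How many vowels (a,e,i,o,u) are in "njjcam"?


Input: njjcam
Checking each character:
  'n' at position 0: consonant
  'j' at position 1: consonant
  'j' at position 2: consonant
  'c' at position 3: consonant
  'a' at position 4: vowel (running total: 1)
  'm' at position 5: consonant
Total vowels: 1

1


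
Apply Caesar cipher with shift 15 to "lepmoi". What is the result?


Caesar cipher: shift "lepmoi" by 15
  'l' (pos 11) + 15 = pos 0 = 'a'
  'e' (pos 4) + 15 = pos 19 = 't'
  'p' (pos 15) + 15 = pos 4 = 'e'
  'm' (pos 12) + 15 = pos 1 = 'b'
  'o' (pos 14) + 15 = pos 3 = 'd'
  'i' (pos 8) + 15 = pos 23 = 'x'
Result: atebdx

atebdx


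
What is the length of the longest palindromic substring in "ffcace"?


Input: "ffcace"
Checking substrings for palindromes:
  [2:5] "cac" (len 3) => palindrome
  [0:2] "ff" (len 2) => palindrome
Longest palindromic substring: "cac" with length 3

3


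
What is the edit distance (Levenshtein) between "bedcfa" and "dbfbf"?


Computing edit distance: "bedcfa" -> "dbfbf"
DP table:
           d    b    f    b    f
      0    1    2    3    4    5
  b   1    1    1    2    3    4
  e   2    2    2    2    3    4
  d   3    2    3    3    3    4
  c   4    3    3    4    4    4
  f   5    4    4    3    4    4
  a   6    5    5    4    4    5
Edit distance = dp[6][5] = 5

5


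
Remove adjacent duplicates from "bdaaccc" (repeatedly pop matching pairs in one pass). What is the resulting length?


Input: bdaaccc
Stack-based adjacent duplicate removal:
  Read 'b': push. Stack: b
  Read 'd': push. Stack: bd
  Read 'a': push. Stack: bda
  Read 'a': matches stack top 'a' => pop. Stack: bd
  Read 'c': push. Stack: bdc
  Read 'c': matches stack top 'c' => pop. Stack: bd
  Read 'c': push. Stack: bdc
Final stack: "bdc" (length 3)

3


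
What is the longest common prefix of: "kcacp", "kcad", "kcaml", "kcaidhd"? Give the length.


Words: kcacp, kcad, kcaml, kcaidhd
  Position 0: all 'k' => match
  Position 1: all 'c' => match
  Position 2: all 'a' => match
  Position 3: ('c', 'd', 'm', 'i') => mismatch, stop
LCP = "kca" (length 3)

3


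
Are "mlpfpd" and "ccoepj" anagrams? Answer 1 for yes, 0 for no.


Strings: "mlpfpd", "ccoepj"
Sorted first:  dflmpp
Sorted second: ccejop
Differ at position 0: 'd' vs 'c' => not anagrams

0


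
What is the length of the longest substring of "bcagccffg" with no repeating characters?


Input: "bcagccffg"
Sliding window (track last position of each char):
  Position 0 ('b'): window [0,0] length 1 -- new best
  Position 1 ('c'): window [0,1] length 2 -- new best
  Position 2 ('a'): window [0,2] length 3 -- new best
  Position 3 ('g'): window [0,3] length 4 -- new best
  Position 4 ('c'): repeat (last at 1), move window start to 2
  Position 4 ('c'): window [2,4] length 3
  Position 5 ('c'): repeat (last at 4), move window start to 5
  Position 5 ('c'): window [5,5] length 1
  Position 6 ('f'): window [5,6] length 2
  Position 7 ('f'): repeat (last at 6), move window start to 7
  Position 7 ('f'): window [7,7] length 1
  Position 8 ('g'): window [7,8] length 2
Longest substring with no repeats: "bcag" with length 4

4


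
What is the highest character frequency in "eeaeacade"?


Input: eeaeacade
Character counts:
  'a': 3
  'c': 1
  'd': 1
  'e': 4
Maximum frequency: 4

4


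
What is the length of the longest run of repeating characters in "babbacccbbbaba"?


Input: "babbacccbbbaba"
Scanning for longest run:
  Position 1 ('a'): new char, reset run to 1
  Position 2 ('b'): new char, reset run to 1
  Position 3 ('b'): continues run of 'b', length=2
  Position 4 ('a'): new char, reset run to 1
  Position 5 ('c'): new char, reset run to 1
  Position 6 ('c'): continues run of 'c', length=2
  Position 7 ('c'): continues run of 'c', length=3
  Position 8 ('b'): new char, reset run to 1
  Position 9 ('b'): continues run of 'b', length=2
  Position 10 ('b'): continues run of 'b', length=3
  Position 11 ('a'): new char, reset run to 1
  Position 12 ('b'): new char, reset run to 1
  Position 13 ('a'): new char, reset run to 1
Longest run: 'c' with length 3

3


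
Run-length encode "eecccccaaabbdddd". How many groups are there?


Input: eecccccaaabbdddd
Scanning for consecutive runs:
  Group 1: 'e' x 2 (positions 0-1)
  Group 2: 'c' x 5 (positions 2-6)
  Group 3: 'a' x 3 (positions 7-9)
  Group 4: 'b' x 2 (positions 10-11)
  Group 5: 'd' x 4 (positions 12-15)
Total groups: 5

5


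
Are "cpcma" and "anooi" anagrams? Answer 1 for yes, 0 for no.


Strings: "cpcma", "anooi"
Sorted first:  accmp
Sorted second: ainoo
Differ at position 1: 'c' vs 'i' => not anagrams

0


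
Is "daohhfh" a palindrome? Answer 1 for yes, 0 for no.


Input: daohhfh
Reversed: hfhhoad
  Compare pos 0 ('d') with pos 6 ('h'): MISMATCH
  Compare pos 1 ('a') with pos 5 ('f'): MISMATCH
  Compare pos 2 ('o') with pos 4 ('h'): MISMATCH
Result: not a palindrome

0


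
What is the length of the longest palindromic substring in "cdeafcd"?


Input: "cdeafcd"
Checking substrings for palindromes:
  No multi-char palindromic substrings found
Longest palindromic substring: "c" with length 1

1


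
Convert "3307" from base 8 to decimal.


Input: "3307" in base 8
Positional expansion:
  Digit '3' (value 3) x 8^3 = 1536
  Digit '3' (value 3) x 8^2 = 192
  Digit '0' (value 0) x 8^1 = 0
  Digit '7' (value 7) x 8^0 = 7
Sum = 1735

1735


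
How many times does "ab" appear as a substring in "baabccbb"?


Searching for "ab" in "baabccbb"
Scanning each position:
  Position 0: "ba" => no
  Position 1: "aa" => no
  Position 2: "ab" => MATCH
  Position 3: "bc" => no
  Position 4: "cc" => no
  Position 5: "cb" => no
  Position 6: "bb" => no
Total occurrences: 1

1


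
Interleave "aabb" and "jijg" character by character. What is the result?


Interleaving "aabb" and "jijg":
  Position 0: 'a' from first, 'j' from second => "aj"
  Position 1: 'a' from first, 'i' from second => "ai"
  Position 2: 'b' from first, 'j' from second => "bj"
  Position 3: 'b' from first, 'g' from second => "bg"
Result: ajaibjbg

ajaibjbg


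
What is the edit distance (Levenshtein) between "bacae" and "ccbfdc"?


Computing edit distance: "bacae" -> "ccbfdc"
DP table:
           c    c    b    f    d    c
      0    1    2    3    4    5    6
  b   1    1    2    2    3    4    5
  a   2    2    2    3    3    4    5
  c   3    2    2    3    4    4    4
  a   4    3    3    3    4    5    5
  e   5    4    4    4    4    5    6
Edit distance = dp[5][6] = 6

6


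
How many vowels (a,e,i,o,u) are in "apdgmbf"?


Input: apdgmbf
Checking each character:
  'a' at position 0: vowel (running total: 1)
  'p' at position 1: consonant
  'd' at position 2: consonant
  'g' at position 3: consonant
  'm' at position 4: consonant
  'b' at position 5: consonant
  'f' at position 6: consonant
Total vowels: 1

1


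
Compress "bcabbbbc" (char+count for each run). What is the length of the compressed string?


Input: bcabbbbc
Runs:
  'b' x 1 => "b1"
  'c' x 1 => "c1"
  'a' x 1 => "a1"
  'b' x 4 => "b4"
  'c' x 1 => "c1"
Compressed: "b1c1a1b4c1"
Compressed length: 10

10


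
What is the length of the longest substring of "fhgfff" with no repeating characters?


Input: "fhgfff"
Sliding window (track last position of each char):
  Position 0 ('f'): window [0,0] length 1 -- new best
  Position 1 ('h'): window [0,1] length 2 -- new best
  Position 2 ('g'): window [0,2] length 3 -- new best
  Position 3 ('f'): repeat (last at 0), move window start to 1
  Position 3 ('f'): window [1,3] length 3
  Position 4 ('f'): repeat (last at 3), move window start to 4
  Position 4 ('f'): window [4,4] length 1
  Position 5 ('f'): repeat (last at 4), move window start to 5
  Position 5 ('f'): window [5,5] length 1
Longest substring with no repeats: "fhg" with length 3

3


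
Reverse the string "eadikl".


Input: eadikl
Reading characters right to left:
  Position 5: 'l'
  Position 4: 'k'
  Position 3: 'i'
  Position 2: 'd'
  Position 1: 'a'
  Position 0: 'e'
Reversed: lkidae

lkidae


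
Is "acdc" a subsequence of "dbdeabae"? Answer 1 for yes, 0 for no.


Check if "acdc" is a subsequence of "dbdeabae"
Greedy scan:
  Position 0 ('d'): no match needed
  Position 1 ('b'): no match needed
  Position 2 ('d'): no match needed
  Position 3 ('e'): no match needed
  Position 4 ('a'): matches sub[0] = 'a'
  Position 5 ('b'): no match needed
  Position 6 ('a'): no match needed
  Position 7 ('e'): no match needed
Only matched 1/4 characters => not a subsequence

0


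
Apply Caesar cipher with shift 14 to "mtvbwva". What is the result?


Caesar cipher: shift "mtvbwva" by 14
  'm' (pos 12) + 14 = pos 0 = 'a'
  't' (pos 19) + 14 = pos 7 = 'h'
  'v' (pos 21) + 14 = pos 9 = 'j'
  'b' (pos 1) + 14 = pos 15 = 'p'
  'w' (pos 22) + 14 = pos 10 = 'k'
  'v' (pos 21) + 14 = pos 9 = 'j'
  'a' (pos 0) + 14 = pos 14 = 'o'
Result: ahjpkjo

ahjpkjo


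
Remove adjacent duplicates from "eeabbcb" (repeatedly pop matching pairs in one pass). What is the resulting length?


Input: eeabbcb
Stack-based adjacent duplicate removal:
  Read 'e': push. Stack: e
  Read 'e': matches stack top 'e' => pop. Stack: (empty)
  Read 'a': push. Stack: a
  Read 'b': push. Stack: ab
  Read 'b': matches stack top 'b' => pop. Stack: a
  Read 'c': push. Stack: ac
  Read 'b': push. Stack: acb
Final stack: "acb" (length 3)

3


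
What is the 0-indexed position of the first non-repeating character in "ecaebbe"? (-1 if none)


Input: ecaebbe
Character frequencies:
  'a': 1
  'b': 2
  'c': 1
  'e': 3
Scanning left to right for freq == 1:
  Position 0 ('e'): freq=3, skip
  Position 1 ('c'): unique! => answer = 1

1


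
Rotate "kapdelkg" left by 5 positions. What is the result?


Input: "kapdelkg", rotate left by 5
First 5 characters: "kapde"
Remaining characters: "lkg"
Concatenate remaining + first: "lkg" + "kapde" = "lkgkapde"

lkgkapde


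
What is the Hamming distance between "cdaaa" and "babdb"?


Comparing "cdaaa" and "babdb" position by position:
  Position 0: 'c' vs 'b' => differ
  Position 1: 'd' vs 'a' => differ
  Position 2: 'a' vs 'b' => differ
  Position 3: 'a' vs 'd' => differ
  Position 4: 'a' vs 'b' => differ
Total differences (Hamming distance): 5

5


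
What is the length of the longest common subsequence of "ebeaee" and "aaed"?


LCS of "ebeaee" and "aaed"
DP table:
           a    a    e    d
      0    0    0    0    0
  e   0    0    0    1    1
  b   0    0    0    1    1
  e   0    0    0    1    1
  a   0    1    1    1    1
  e   0    1    1    2    2
  e   0    1    1    2    2
LCS length = dp[6][4] = 2

2


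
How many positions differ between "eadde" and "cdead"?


Comparing "eadde" and "cdead" position by position:
  Position 0: 'e' vs 'c' => DIFFER
  Position 1: 'a' vs 'd' => DIFFER
  Position 2: 'd' vs 'e' => DIFFER
  Position 3: 'd' vs 'a' => DIFFER
  Position 4: 'e' vs 'd' => DIFFER
Positions that differ: 5

5


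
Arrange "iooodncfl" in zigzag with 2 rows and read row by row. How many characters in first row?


Zigzag "iooodncfl" into 2 rows:
Placing characters:
  'i' => row 0
  'o' => row 1
  'o' => row 0
  'o' => row 1
  'd' => row 0
  'n' => row 1
  'c' => row 0
  'f' => row 1
  'l' => row 0
Rows:
  Row 0: "iodcl"
  Row 1: "oonf"
First row length: 5

5


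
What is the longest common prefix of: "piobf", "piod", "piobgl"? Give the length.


Words: piobf, piod, piobgl
  Position 0: all 'p' => match
  Position 1: all 'i' => match
  Position 2: all 'o' => match
  Position 3: ('b', 'd', 'b') => mismatch, stop
LCP = "pio" (length 3)

3


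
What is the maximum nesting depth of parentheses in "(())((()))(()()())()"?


Input: "(())((()))(()()())()"
Tracking depth:
  Position 0 '(': depth becomes 1
  Position 1 '(': depth becomes 2
  Position 2 ')': depth becomes 1
  Position 3 ')': depth becomes 0
  Position 4 '(': depth becomes 1
  Position 5 '(': depth becomes 2
  Position 6 '(': depth becomes 3
  Position 7 ')': depth becomes 2
  Position 8 ')': depth becomes 1
  Position 9 ')': depth becomes 0
  Position 10 '(': depth becomes 1
  Position 11 '(': depth becomes 2
  Position 12 ')': depth becomes 1
  Position 13 '(': depth becomes 2
  Position 14 ')': depth becomes 1
  Position 15 '(': depth becomes 2
  Position 16 ')': depth becomes 1
  Position 17 ')': depth becomes 0
  Position 18 '(': depth becomes 1
  Position 19 ')': depth becomes 0
Maximum depth reached: 3

3


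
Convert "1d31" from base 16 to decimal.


Input: "1d31" in base 16
Positional expansion:
  Digit '1' (value 1) x 16^3 = 4096
  Digit 'd' (value 13) x 16^2 = 3328
  Digit '3' (value 3) x 16^1 = 48
  Digit '1' (value 1) x 16^0 = 1
Sum = 7473

7473


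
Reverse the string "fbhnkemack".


Input: fbhnkemack
Reading characters right to left:
  Position 9: 'k'
  Position 8: 'c'
  Position 7: 'a'
  Position 6: 'm'
  Position 5: 'e'
  Position 4: 'k'
  Position 3: 'n'
  Position 2: 'h'
  Position 1: 'b'
  Position 0: 'f'
Reversed: kcameknhbf

kcameknhbf


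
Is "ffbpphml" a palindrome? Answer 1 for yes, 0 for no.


Input: ffbpphml
Reversed: lmhppbff
  Compare pos 0 ('f') with pos 7 ('l'): MISMATCH
  Compare pos 1 ('f') with pos 6 ('m'): MISMATCH
  Compare pos 2 ('b') with pos 5 ('h'): MISMATCH
  Compare pos 3 ('p') with pos 4 ('p'): match
Result: not a palindrome

0


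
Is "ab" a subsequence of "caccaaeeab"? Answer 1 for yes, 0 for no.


Check if "ab" is a subsequence of "caccaaeeab"
Greedy scan:
  Position 0 ('c'): no match needed
  Position 1 ('a'): matches sub[0] = 'a'
  Position 2 ('c'): no match needed
  Position 3 ('c'): no match needed
  Position 4 ('a'): no match needed
  Position 5 ('a'): no match needed
  Position 6 ('e'): no match needed
  Position 7 ('e'): no match needed
  Position 8 ('a'): no match needed
  Position 9 ('b'): matches sub[1] = 'b'
All 2 characters matched => is a subsequence

1


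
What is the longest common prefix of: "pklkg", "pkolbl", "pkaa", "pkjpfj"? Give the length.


Words: pklkg, pkolbl, pkaa, pkjpfj
  Position 0: all 'p' => match
  Position 1: all 'k' => match
  Position 2: ('l', 'o', 'a', 'j') => mismatch, stop
LCP = "pk" (length 2)

2


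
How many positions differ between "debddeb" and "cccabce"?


Comparing "debddeb" and "cccabce" position by position:
  Position 0: 'd' vs 'c' => DIFFER
  Position 1: 'e' vs 'c' => DIFFER
  Position 2: 'b' vs 'c' => DIFFER
  Position 3: 'd' vs 'a' => DIFFER
  Position 4: 'd' vs 'b' => DIFFER
  Position 5: 'e' vs 'c' => DIFFER
  Position 6: 'b' vs 'e' => DIFFER
Positions that differ: 7

7


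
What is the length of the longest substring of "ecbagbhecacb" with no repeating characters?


Input: "ecbagbhecacb"
Sliding window (track last position of each char):
  Position 0 ('e'): window [0,0] length 1 -- new best
  Position 1 ('c'): window [0,1] length 2 -- new best
  Position 2 ('b'): window [0,2] length 3 -- new best
  Position 3 ('a'): window [0,3] length 4 -- new best
  Position 4 ('g'): window [0,4] length 5 -- new best
  Position 5 ('b'): repeat (last at 2), move window start to 3
  Position 5 ('b'): window [3,5] length 3
  Position 6 ('h'): window [3,6] length 4
  Position 7 ('e'): window [3,7] length 5
  Position 8 ('c'): window [3,8] length 6 -- new best
  Position 9 ('a'): repeat (last at 3), move window start to 4
  Position 9 ('a'): window [4,9] length 6
  Position 10 ('c'): repeat (last at 8), move window start to 9
  Position 10 ('c'): window [9,10] length 2
  Position 11 ('b'): window [9,11] length 3
Longest substring with no repeats: "agbhec" with length 6

6


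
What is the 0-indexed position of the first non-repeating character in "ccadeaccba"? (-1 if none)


Input: ccadeaccba
Character frequencies:
  'a': 3
  'b': 1
  'c': 4
  'd': 1
  'e': 1
Scanning left to right for freq == 1:
  Position 0 ('c'): freq=4, skip
  Position 1 ('c'): freq=4, skip
  Position 2 ('a'): freq=3, skip
  Position 3 ('d'): unique! => answer = 3

3


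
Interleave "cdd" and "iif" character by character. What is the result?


Interleaving "cdd" and "iif":
  Position 0: 'c' from first, 'i' from second => "ci"
  Position 1: 'd' from first, 'i' from second => "di"
  Position 2: 'd' from first, 'f' from second => "df"
Result: cididf

cididf


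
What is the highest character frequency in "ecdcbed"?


Input: ecdcbed
Character counts:
  'b': 1
  'c': 2
  'd': 2
  'e': 2
Maximum frequency: 2

2


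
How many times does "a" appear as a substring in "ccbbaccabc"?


Searching for "a" in "ccbbaccabc"
Scanning each position:
  Position 0: "c" => no
  Position 1: "c" => no
  Position 2: "b" => no
  Position 3: "b" => no
  Position 4: "a" => MATCH
  Position 5: "c" => no
  Position 6: "c" => no
  Position 7: "a" => MATCH
  Position 8: "b" => no
  Position 9: "c" => no
Total occurrences: 2

2


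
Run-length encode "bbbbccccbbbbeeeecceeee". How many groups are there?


Input: bbbbccccbbbbeeeecceeee
Scanning for consecutive runs:
  Group 1: 'b' x 4 (positions 0-3)
  Group 2: 'c' x 4 (positions 4-7)
  Group 3: 'b' x 4 (positions 8-11)
  Group 4: 'e' x 4 (positions 12-15)
  Group 5: 'c' x 2 (positions 16-17)
  Group 6: 'e' x 4 (positions 18-21)
Total groups: 6

6


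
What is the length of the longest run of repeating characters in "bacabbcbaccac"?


Input: "bacabbcbaccac"
Scanning for longest run:
  Position 1 ('a'): new char, reset run to 1
  Position 2 ('c'): new char, reset run to 1
  Position 3 ('a'): new char, reset run to 1
  Position 4 ('b'): new char, reset run to 1
  Position 5 ('b'): continues run of 'b', length=2
  Position 6 ('c'): new char, reset run to 1
  Position 7 ('b'): new char, reset run to 1
  Position 8 ('a'): new char, reset run to 1
  Position 9 ('c'): new char, reset run to 1
  Position 10 ('c'): continues run of 'c', length=2
  Position 11 ('a'): new char, reset run to 1
  Position 12 ('c'): new char, reset run to 1
Longest run: 'b' with length 2

2


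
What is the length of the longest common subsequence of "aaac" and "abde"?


LCS of "aaac" and "abde"
DP table:
           a    b    d    e
      0    0    0    0    0
  a   0    1    1    1    1
  a   0    1    1    1    1
  a   0    1    1    1    1
  c   0    1    1    1    1
LCS length = dp[4][4] = 1

1


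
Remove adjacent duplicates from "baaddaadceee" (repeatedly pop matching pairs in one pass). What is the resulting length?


Input: baaddaadceee
Stack-based adjacent duplicate removal:
  Read 'b': push. Stack: b
  Read 'a': push. Stack: ba
  Read 'a': matches stack top 'a' => pop. Stack: b
  Read 'd': push. Stack: bd
  Read 'd': matches stack top 'd' => pop. Stack: b
  Read 'a': push. Stack: ba
  Read 'a': matches stack top 'a' => pop. Stack: b
  Read 'd': push. Stack: bd
  Read 'c': push. Stack: bdc
  Read 'e': push. Stack: bdce
  Read 'e': matches stack top 'e' => pop. Stack: bdc
  Read 'e': push. Stack: bdce
Final stack: "bdce" (length 4)

4


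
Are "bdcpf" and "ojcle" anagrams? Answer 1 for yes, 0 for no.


Strings: "bdcpf", "ojcle"
Sorted first:  bcdfp
Sorted second: cejlo
Differ at position 0: 'b' vs 'c' => not anagrams

0


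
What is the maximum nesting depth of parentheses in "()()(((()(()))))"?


Input: "()()(((()(()))))"
Tracking depth:
  Position 0 '(': depth becomes 1
  Position 1 ')': depth becomes 0
  Position 2 '(': depth becomes 1
  Position 3 ')': depth becomes 0
  Position 4 '(': depth becomes 1
  Position 5 '(': depth becomes 2
  Position 6 '(': depth becomes 3
  Position 7 '(': depth becomes 4
  Position 8 ')': depth becomes 3
  Position 9 '(': depth becomes 4
  Position 10 '(': depth becomes 5
  Position 11 ')': depth becomes 4
  Position 12 ')': depth becomes 3
  Position 13 ')': depth becomes 2
  Position 14 ')': depth becomes 1
  Position 15 ')': depth becomes 0
Maximum depth reached: 5

5


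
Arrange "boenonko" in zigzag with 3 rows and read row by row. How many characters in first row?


Zigzag "boenonko" into 3 rows:
Placing characters:
  'b' => row 0
  'o' => row 1
  'e' => row 2
  'n' => row 1
  'o' => row 0
  'n' => row 1
  'k' => row 2
  'o' => row 1
Rows:
  Row 0: "bo"
  Row 1: "onno"
  Row 2: "ek"
First row length: 2

2


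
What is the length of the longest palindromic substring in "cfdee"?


Input: "cfdee"
Checking substrings for palindromes:
  [3:5] "ee" (len 2) => palindrome
Longest palindromic substring: "ee" with length 2

2


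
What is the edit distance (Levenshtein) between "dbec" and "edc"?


Computing edit distance: "dbec" -> "edc"
DP table:
           e    d    c
      0    1    2    3
  d   1    1    1    2
  b   2    2    2    2
  e   3    2    3    3
  c   4    3    3    3
Edit distance = dp[4][3] = 3

3


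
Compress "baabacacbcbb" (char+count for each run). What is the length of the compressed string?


Input: baabacacbcbb
Runs:
  'b' x 1 => "b1"
  'a' x 2 => "a2"
  'b' x 1 => "b1"
  'a' x 1 => "a1"
  'c' x 1 => "c1"
  'a' x 1 => "a1"
  'c' x 1 => "c1"
  'b' x 1 => "b1"
  'c' x 1 => "c1"
  'b' x 2 => "b2"
Compressed: "b1a2b1a1c1a1c1b1c1b2"
Compressed length: 20

20


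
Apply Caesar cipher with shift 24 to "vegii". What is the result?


Caesar cipher: shift "vegii" by 24
  'v' (pos 21) + 24 = pos 19 = 't'
  'e' (pos 4) + 24 = pos 2 = 'c'
  'g' (pos 6) + 24 = pos 4 = 'e'
  'i' (pos 8) + 24 = pos 6 = 'g'
  'i' (pos 8) + 24 = pos 6 = 'g'
Result: tcegg

tcegg


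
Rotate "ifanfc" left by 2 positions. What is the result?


Input: "ifanfc", rotate left by 2
First 2 characters: "if"
Remaining characters: "anfc"
Concatenate remaining + first: "anfc" + "if" = "anfcif"

anfcif


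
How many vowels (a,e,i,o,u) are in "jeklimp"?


Input: jeklimp
Checking each character:
  'j' at position 0: consonant
  'e' at position 1: vowel (running total: 1)
  'k' at position 2: consonant
  'l' at position 3: consonant
  'i' at position 4: vowel (running total: 2)
  'm' at position 5: consonant
  'p' at position 6: consonant
Total vowels: 2

2


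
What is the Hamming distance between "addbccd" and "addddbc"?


Comparing "addbccd" and "addddbc" position by position:
  Position 0: 'a' vs 'a' => same
  Position 1: 'd' vs 'd' => same
  Position 2: 'd' vs 'd' => same
  Position 3: 'b' vs 'd' => differ
  Position 4: 'c' vs 'd' => differ
  Position 5: 'c' vs 'b' => differ
  Position 6: 'd' vs 'c' => differ
Total differences (Hamming distance): 4

4


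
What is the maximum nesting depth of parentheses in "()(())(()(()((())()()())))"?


Input: "()(())(()(()((())()()())))"
Tracking depth:
  Position 0 '(': depth becomes 1
  Position 1 ')': depth becomes 0
  Position 2 '(': depth becomes 1
  Position 3 '(': depth becomes 2
  Position 4 ')': depth becomes 1
  Position 5 ')': depth becomes 0
  Position 6 '(': depth becomes 1
  Position 7 '(': depth becomes 2
  Position 8 ')': depth becomes 1
  Position 9 '(': depth becomes 2
  Position 10 '(': depth becomes 3
  Position 11 ')': depth becomes 2
  Position 12 '(': depth becomes 3
  Position 13 '(': depth becomes 4
  Position 14 '(': depth becomes 5
  Position 15 ')': depth becomes 4
  Position 16 ')': depth becomes 3
  Position 17 '(': depth becomes 4
  Position 18 ')': depth becomes 3
  Position 19 '(': depth becomes 4
  Position 20 ')': depth becomes 3
  Position 21 '(': depth becomes 4
  Position 22 ')': depth becomes 3
  Position 23 ')': depth becomes 2
  Position 24 ')': depth becomes 1
  Position 25 ')': depth becomes 0
Maximum depth reached: 5

5


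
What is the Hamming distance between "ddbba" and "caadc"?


Comparing "ddbba" and "caadc" position by position:
  Position 0: 'd' vs 'c' => differ
  Position 1: 'd' vs 'a' => differ
  Position 2: 'b' vs 'a' => differ
  Position 3: 'b' vs 'd' => differ
  Position 4: 'a' vs 'c' => differ
Total differences (Hamming distance): 5

5


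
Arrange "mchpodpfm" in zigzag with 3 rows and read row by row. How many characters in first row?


Zigzag "mchpodpfm" into 3 rows:
Placing characters:
  'm' => row 0
  'c' => row 1
  'h' => row 2
  'p' => row 1
  'o' => row 0
  'd' => row 1
  'p' => row 2
  'f' => row 1
  'm' => row 0
Rows:
  Row 0: "mom"
  Row 1: "cpdf"
  Row 2: "hp"
First row length: 3

3


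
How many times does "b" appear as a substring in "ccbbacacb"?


Searching for "b" in "ccbbacacb"
Scanning each position:
  Position 0: "c" => no
  Position 1: "c" => no
  Position 2: "b" => MATCH
  Position 3: "b" => MATCH
  Position 4: "a" => no
  Position 5: "c" => no
  Position 6: "a" => no
  Position 7: "c" => no
  Position 8: "b" => MATCH
Total occurrences: 3

3


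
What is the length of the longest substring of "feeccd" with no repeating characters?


Input: "feeccd"
Sliding window (track last position of each char):
  Position 0 ('f'): window [0,0] length 1 -- new best
  Position 1 ('e'): window [0,1] length 2 -- new best
  Position 2 ('e'): repeat (last at 1), move window start to 2
  Position 2 ('e'): window [2,2] length 1
  Position 3 ('c'): window [2,3] length 2
  Position 4 ('c'): repeat (last at 3), move window start to 4
  Position 4 ('c'): window [4,4] length 1
  Position 5 ('d'): window [4,5] length 2
Longest substring with no repeats: "fe" with length 2

2
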